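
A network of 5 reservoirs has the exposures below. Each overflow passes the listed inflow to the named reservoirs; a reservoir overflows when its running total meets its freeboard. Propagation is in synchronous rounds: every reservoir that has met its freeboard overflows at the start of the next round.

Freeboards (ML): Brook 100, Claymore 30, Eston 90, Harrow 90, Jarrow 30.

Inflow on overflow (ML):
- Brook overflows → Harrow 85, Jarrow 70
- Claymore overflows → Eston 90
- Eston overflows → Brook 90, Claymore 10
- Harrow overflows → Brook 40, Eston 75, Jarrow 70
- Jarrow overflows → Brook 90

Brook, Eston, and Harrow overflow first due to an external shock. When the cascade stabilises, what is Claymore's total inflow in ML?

10

Round 1 — Brook, Eston, Harrow overflow (initial).
  Claymore: +10 → 10 < 30
  Jarrow: +70+70 → 140 ≥ 30
Round 2 — Jarrow overflows.
No further overflows.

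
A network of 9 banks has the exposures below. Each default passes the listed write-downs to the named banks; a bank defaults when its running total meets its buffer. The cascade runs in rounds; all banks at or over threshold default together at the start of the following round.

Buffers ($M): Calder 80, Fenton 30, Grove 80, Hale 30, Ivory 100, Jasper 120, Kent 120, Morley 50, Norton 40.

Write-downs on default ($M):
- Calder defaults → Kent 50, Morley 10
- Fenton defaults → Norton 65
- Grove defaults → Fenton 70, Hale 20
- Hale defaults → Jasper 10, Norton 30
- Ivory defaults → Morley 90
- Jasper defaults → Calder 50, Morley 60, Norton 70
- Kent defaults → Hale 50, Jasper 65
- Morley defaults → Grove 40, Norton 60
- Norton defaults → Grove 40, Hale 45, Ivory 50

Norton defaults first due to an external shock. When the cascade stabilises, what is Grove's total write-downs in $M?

Round 1 — Norton defaults (initial).
  Grove: +40 → 40 < 80
  Hale: +45 → 45 ≥ 30
  Ivory: +50 → 50 < 100
Round 2 — Hale defaults.
  Jasper: +10 → 10 < 120
No further defaults.

40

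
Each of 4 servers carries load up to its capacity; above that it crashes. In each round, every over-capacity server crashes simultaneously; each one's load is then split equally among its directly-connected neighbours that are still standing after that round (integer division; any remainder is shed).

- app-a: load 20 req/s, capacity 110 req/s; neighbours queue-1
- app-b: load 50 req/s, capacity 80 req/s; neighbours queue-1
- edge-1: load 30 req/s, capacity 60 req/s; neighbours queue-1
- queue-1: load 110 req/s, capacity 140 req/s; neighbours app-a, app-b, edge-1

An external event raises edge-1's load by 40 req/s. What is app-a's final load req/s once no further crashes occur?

Round 1 — edge-1 at 70 > 60. edge-1 crashes.
  edge-1 sheds 70 req/s to queue-1: 70 each.
    queue-1: 110+70 = 180 > 140
Round 2 — queue-1 crashes.
  queue-1 sheds 180 req/s to app-a, app-b: 90 each.
    app-a: 20+90 = 110 ≤ 110
    app-b: 50+90 = 140 > 80
Round 3 — app-b crashes.
  app-b sheds 140 req/s: no online neighbours, lost.
No further crashes.

110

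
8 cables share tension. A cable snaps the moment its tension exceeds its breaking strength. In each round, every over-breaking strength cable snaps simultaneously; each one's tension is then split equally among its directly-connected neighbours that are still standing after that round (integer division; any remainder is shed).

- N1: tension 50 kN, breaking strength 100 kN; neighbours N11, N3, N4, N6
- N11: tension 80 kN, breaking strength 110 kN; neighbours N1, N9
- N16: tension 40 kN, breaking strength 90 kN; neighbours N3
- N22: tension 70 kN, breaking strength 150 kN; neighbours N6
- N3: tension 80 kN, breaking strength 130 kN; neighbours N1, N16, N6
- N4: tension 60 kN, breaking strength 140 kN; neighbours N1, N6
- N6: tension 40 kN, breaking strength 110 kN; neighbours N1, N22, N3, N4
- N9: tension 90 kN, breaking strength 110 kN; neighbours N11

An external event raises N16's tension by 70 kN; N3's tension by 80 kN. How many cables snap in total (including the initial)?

7

Round 1 — N16 at 110 > 90; N3 at 160 > 130. N16, N3 snap.
  N16 sheds 110 kN: no online neighbours, lost.
  N3 sheds 160 kN to N1, N6: 80 each.
    N1: 50+80 = 130 > 100
    N6: 40+80 = 120 > 110
Round 2 — N1, N6 snap.
  N1 sheds 130 kN to N11, N4: 65 each.
    N11: 80+65 = 145 > 110
    N4: 60+65 = 125 ≤ 140
  N6 sheds 120 kN to N22, N4: 60 each.
    N22: 70+60 = 130 ≤ 150
    N4: 125+60 = 185 > 140
Round 3 — N11, N4 snap.
  N11 sheds 145 kN to N9: 145 each.
    N9: 90+145 = 235 > 110
  N4 sheds 185 kN: no online neighbours, lost.
Round 4 — N9 snaps.
  N9 sheds 235 kN: no online neighbours, lost.
No further breaks.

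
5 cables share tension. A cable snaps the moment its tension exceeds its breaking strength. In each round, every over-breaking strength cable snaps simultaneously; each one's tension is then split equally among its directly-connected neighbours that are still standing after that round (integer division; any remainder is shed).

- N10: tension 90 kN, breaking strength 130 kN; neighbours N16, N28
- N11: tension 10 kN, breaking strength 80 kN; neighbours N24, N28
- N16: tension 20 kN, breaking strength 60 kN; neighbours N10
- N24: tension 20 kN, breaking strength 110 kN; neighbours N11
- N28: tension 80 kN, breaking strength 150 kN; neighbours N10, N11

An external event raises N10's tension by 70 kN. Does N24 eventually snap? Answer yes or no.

Round 1 — N10 at 160 > 130. N10 snaps.
  N10 sheds 160 kN to N16, N28: 80 each.
    N16: 20+80 = 100 > 60
    N28: 80+80 = 160 > 150
Round 2 — N16, N28 snap.
  N16 sheds 100 kN: no online neighbours, lost.
  N28 sheds 160 kN to N11: 160 each.
    N11: 10+160 = 170 > 80
Round 3 — N11 snaps.
  N11 sheds 170 kN to N24: 170 each.
    N24: 20+170 = 190 > 110
Round 4 — N24 snaps.
  N24 sheds 190 kN: no online neighbours, lost.
No further breaks.

yes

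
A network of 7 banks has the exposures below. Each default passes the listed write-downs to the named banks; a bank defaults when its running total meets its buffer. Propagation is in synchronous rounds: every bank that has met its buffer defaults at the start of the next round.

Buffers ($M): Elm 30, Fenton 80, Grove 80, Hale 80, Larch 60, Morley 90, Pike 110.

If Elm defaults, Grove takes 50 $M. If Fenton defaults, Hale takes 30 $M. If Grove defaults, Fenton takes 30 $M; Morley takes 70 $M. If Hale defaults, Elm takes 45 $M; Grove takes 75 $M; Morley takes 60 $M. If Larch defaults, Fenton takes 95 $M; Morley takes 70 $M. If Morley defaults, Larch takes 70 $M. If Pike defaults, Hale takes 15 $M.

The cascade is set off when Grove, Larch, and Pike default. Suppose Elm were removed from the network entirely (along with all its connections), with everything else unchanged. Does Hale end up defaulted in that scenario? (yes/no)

no

With Elm removed:
Round 1 — Grove, Larch, Pike default (initial).
  Fenton: +30+95 → 125 ≥ 80
  Hale: +15 → 15 < 80
  Morley: +70+70 → 140 ≥ 90
Round 2 — Fenton, Morley default.
  Hale: +30 → 45 < 80
No further defaults.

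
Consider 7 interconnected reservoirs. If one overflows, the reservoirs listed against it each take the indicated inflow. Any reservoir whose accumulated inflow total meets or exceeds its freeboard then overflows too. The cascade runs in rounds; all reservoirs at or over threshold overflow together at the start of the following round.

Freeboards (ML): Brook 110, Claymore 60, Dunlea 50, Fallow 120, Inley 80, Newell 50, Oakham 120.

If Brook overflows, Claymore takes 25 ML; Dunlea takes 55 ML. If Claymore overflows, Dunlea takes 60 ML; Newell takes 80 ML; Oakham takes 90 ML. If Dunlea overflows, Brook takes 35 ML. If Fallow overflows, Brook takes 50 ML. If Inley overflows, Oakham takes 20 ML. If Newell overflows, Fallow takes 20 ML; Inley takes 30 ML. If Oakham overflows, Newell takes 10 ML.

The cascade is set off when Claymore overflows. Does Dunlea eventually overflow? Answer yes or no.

yes

Round 1 — Claymore overflows (initial).
  Dunlea: +60 → 60 ≥ 50
  Newell: +80 → 80 ≥ 50
  Oakham: +90 → 90 < 120
Round 2 — Dunlea, Newell overflow.
  Brook: +35 → 35 < 110
  Fallow: +20 → 20 < 120
  Inley: +30 → 30 < 80
No further overflows.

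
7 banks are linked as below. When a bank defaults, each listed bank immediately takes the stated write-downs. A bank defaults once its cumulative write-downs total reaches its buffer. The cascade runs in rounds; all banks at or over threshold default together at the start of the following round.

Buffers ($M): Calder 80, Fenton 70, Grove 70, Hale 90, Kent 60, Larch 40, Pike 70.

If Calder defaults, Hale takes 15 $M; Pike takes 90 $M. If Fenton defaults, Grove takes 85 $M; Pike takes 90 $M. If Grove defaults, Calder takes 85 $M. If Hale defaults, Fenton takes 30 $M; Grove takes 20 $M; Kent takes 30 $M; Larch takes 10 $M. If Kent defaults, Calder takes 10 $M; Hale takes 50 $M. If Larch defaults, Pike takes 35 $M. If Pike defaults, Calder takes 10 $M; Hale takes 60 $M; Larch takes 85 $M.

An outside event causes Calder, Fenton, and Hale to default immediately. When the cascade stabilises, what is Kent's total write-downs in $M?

Round 1 — Calder, Fenton, Hale default (initial).
  Grove: +85+20 → 105 ≥ 70
  Kent: +30 → 30 < 60
  Larch: +10 → 10 < 40
  Pike: +90+90 → 180 ≥ 70
Round 2 — Grove, Pike default.
  Larch: +85 → 95 ≥ 40
Round 3 — Larch defaults.
No further defaults.

30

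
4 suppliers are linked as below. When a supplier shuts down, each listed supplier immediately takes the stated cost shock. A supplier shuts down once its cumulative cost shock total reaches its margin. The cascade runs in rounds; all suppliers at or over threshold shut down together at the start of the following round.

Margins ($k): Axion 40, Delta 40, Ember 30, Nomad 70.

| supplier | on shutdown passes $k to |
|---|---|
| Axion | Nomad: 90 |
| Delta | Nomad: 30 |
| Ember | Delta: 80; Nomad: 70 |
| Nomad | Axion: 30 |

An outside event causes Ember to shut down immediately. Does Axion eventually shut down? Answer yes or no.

no

Round 1 — Ember shuts down (initial).
  Delta: +80 → 80 ≥ 40
  Nomad: +70 → 70 ≥ 70
Round 2 — Delta, Nomad shut down.
  Axion: +30 → 30 < 40
No further shutdowns.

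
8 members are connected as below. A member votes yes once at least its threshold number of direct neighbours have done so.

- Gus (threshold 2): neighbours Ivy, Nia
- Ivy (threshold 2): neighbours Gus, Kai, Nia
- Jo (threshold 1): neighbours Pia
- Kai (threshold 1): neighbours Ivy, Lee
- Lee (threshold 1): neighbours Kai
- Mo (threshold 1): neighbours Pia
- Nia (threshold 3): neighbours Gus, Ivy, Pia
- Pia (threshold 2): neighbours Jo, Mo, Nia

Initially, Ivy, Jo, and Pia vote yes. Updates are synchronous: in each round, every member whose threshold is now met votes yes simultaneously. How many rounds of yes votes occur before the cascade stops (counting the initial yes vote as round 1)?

3

Round 1 — Ivy, Jo, Pia vote yes (initial).
Round 2 — checking thresholds:
  Gus: 1 of 2 neighbours < 2, below threshold.
  Kai: 1 of 2 neighbours ≥ 1, votes yes.
  Mo: 1 of 1 neighbours ≥ 1, votes yes.
  Nia: 2 of 3 neighbours < 3, below threshold.
Round 3 — checking thresholds:
  Gus: 1 of 2 neighbours < 2, below threshold.
  Lee: 1 of 1 neighbours ≥ 1, votes yes.
  Nia: 2 of 3 neighbours < 3, below threshold.
Round 4 — no new yes votes; cascade stops.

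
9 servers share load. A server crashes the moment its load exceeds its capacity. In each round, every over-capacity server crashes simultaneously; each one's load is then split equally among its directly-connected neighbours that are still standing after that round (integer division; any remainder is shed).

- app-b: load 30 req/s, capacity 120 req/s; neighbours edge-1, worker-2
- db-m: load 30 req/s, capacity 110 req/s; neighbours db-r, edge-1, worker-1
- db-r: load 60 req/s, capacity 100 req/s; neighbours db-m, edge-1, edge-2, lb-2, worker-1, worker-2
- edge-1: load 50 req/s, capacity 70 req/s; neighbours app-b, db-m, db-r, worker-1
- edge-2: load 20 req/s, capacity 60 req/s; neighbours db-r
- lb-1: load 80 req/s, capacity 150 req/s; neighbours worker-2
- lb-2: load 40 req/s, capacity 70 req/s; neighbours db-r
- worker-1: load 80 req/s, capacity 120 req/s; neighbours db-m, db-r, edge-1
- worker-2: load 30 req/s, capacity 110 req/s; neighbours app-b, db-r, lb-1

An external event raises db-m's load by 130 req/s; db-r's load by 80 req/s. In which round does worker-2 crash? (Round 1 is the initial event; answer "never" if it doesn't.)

Round 1 — db-m at 160 > 110; db-r at 140 > 100. db-m, db-r crash.
  db-m sheds 160 req/s to edge-1, worker-1: 80 each.
    edge-1: 50+80 = 130 > 70
    worker-1: 80+80 = 160 > 120
  db-r sheds 140 req/s to edge-1, edge-2, lb-2, worker-1, worker-2: 28 each.
    edge-1: 130+28 = 158 > 70
    edge-2: 20+28 = 48 ≤ 60
    lb-2: 40+28 = 68 ≤ 70
    worker-1: 160+28 = 188 > 120
    worker-2: 30+28 = 58 ≤ 110
Round 2 — edge-1, worker-1 crash.
  edge-1 sheds 158 req/s to app-b: 158 each.
    app-b: 30+158 = 188 > 120
  worker-1 sheds 188 req/s: no online neighbours, lost.
Round 3 — app-b crashes.
  app-b sheds 188 req/s to worker-2: 188 each.
    worker-2: 58+188 = 246 > 110
Round 4 — worker-2 crashes.
  worker-2 sheds 246 req/s to lb-1: 246 each.
    lb-1: 80+246 = 326 > 150
Round 5 — lb-1 crashes.
  lb-1 sheds 326 req/s: no online neighbours, lost.
No further crashes.

4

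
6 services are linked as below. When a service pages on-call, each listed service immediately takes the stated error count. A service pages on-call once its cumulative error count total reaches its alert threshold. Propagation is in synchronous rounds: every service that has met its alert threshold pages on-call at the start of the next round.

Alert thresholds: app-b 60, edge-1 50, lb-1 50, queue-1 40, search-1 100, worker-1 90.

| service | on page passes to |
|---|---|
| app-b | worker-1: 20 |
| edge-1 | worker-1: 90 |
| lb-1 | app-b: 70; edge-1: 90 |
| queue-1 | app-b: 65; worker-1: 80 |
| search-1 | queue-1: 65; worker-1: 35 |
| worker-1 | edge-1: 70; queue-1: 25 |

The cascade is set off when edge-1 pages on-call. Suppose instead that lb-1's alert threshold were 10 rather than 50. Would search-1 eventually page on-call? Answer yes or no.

no

With lb-1's alert threshold at 10:
Round 1 — edge-1 pages on-call (initial).
  worker-1: +90 → 90 ≥ 90
Round 2 — worker-1 pages on-call.
  queue-1: +25 → 25 < 40
No further pages.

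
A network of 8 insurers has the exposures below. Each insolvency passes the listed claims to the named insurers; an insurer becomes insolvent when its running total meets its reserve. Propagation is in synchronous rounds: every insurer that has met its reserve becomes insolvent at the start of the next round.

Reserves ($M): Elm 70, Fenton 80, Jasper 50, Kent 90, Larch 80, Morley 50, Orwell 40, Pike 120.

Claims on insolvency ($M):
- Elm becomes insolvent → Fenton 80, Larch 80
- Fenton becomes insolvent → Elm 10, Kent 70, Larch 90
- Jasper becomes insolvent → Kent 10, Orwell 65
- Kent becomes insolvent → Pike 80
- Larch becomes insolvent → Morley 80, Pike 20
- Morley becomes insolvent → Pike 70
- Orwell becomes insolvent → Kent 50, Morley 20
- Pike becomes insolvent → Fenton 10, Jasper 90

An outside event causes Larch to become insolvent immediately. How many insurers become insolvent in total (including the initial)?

Round 1 — Larch becomes insolvent (initial).
  Morley: +80 → 80 ≥ 50
  Pike: +20 → 20 < 120
Round 2 — Morley becomes insolvent.
  Pike: +70 → 90 < 120
No further insolvencies.

2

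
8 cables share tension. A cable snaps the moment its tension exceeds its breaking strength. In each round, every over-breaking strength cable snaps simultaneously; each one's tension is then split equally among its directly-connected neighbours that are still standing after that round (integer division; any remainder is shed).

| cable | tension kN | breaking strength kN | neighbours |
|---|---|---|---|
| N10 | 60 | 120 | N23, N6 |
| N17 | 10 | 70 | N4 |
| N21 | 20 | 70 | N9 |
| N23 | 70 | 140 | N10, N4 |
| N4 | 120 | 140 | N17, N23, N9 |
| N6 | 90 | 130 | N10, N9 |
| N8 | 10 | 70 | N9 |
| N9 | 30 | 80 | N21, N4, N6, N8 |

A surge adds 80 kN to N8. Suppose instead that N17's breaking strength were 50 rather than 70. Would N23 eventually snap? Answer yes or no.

yes

With N17's breaking strength at 50:
Round 1 — N8 at 90 > 70. N8 snaps.
  N8 sheds 90 kN to N9: 90 each.
    N9: 30+90 = 120 > 80
Round 2 — N9 snaps.
  N9 sheds 120 kN to N21, N4, N6: 40 each.
    N21: 20+40 = 60 ≤ 70
    N4: 120+40 = 160 > 140
    N6: 90+40 = 130 ≤ 130
Round 3 — N4 snaps.
  N4 sheds 160 kN to N17, N23: 80 each.
    N17: 10+80 = 90 > 50
    N23: 70+80 = 150 > 140
Round 4 — N17, N23 snap.
  N17 sheds 90 kN: no online neighbours, lost.
  N23 sheds 150 kN to N10: 150 each.
    N10: 60+150 = 210 > 120
Round 5 — N10 snaps.
  N10 sheds 210 kN to N6: 210 each.
    N6: 130+210 = 340 > 130
Round 6 — N6 snaps.
  N6 sheds 340 kN: no online neighbours, lost.
No further breaks.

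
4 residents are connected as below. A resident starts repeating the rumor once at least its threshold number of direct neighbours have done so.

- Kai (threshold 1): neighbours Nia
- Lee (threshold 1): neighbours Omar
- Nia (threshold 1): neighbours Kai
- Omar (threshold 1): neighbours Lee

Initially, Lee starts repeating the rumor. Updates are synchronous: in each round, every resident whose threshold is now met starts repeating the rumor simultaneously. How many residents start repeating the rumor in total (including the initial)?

2

Round 1 — Lee starts repeating the rumor (initial).
Round 2 — checking thresholds:
  Omar: 1 of 1 neighbours ≥ 1, starts repeating the rumor.
Round 3 — no new spreads; cascade stops.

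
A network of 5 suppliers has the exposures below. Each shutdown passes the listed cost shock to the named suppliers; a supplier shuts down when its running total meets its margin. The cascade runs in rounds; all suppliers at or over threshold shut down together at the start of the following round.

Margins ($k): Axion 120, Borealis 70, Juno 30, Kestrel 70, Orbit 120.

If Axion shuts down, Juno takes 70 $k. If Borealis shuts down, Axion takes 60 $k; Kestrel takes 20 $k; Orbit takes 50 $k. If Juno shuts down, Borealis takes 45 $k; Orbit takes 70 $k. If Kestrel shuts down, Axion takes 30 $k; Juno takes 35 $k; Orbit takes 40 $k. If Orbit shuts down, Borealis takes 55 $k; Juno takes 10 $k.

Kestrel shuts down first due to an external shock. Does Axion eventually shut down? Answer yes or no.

no

Round 1 — Kestrel shuts down (initial).
  Axion: +30 → 30 < 120
  Juno: +35 → 35 ≥ 30
  Orbit: +40 → 40 < 120
Round 2 — Juno shuts down.
  Borealis: +45 → 45 < 70
  Orbit: +70 → 110 < 120
No further shutdowns.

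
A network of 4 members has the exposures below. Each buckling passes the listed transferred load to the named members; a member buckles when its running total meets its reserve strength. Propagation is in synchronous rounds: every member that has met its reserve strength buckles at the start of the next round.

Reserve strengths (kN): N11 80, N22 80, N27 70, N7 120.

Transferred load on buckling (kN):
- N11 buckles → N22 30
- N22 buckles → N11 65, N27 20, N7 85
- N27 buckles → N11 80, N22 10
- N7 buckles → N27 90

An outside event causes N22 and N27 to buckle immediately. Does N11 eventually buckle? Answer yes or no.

Round 1 — N22, N27 buckle (initial).
  N11: +65+80 → 145 ≥ 80
  N7: +85 → 85 < 120
Round 2 — N11 buckles.
No further bucklings.

yes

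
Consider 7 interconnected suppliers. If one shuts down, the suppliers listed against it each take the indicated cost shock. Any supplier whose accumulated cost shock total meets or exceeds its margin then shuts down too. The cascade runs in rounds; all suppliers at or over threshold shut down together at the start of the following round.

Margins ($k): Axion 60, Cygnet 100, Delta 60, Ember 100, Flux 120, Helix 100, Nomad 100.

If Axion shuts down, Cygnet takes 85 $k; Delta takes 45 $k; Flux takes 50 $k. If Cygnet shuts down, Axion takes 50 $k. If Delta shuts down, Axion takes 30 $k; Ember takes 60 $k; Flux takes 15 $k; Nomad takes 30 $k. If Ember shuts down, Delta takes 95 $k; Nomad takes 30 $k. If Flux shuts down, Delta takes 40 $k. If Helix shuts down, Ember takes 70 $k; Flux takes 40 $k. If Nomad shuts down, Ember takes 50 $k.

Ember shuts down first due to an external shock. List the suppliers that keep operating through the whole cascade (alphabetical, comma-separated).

Round 1 — Ember shuts down (initial).
  Delta: +95 → 95 ≥ 60
  Nomad: +30 → 30 < 100
Round 2 — Delta shuts down.
  Axion: +30 → 30 < 60
  Flux: +15 → 15 < 120
  Nomad: +30 → 60 < 100
No further shutdowns.

Axion, Cygnet, Flux, Helix, Nomad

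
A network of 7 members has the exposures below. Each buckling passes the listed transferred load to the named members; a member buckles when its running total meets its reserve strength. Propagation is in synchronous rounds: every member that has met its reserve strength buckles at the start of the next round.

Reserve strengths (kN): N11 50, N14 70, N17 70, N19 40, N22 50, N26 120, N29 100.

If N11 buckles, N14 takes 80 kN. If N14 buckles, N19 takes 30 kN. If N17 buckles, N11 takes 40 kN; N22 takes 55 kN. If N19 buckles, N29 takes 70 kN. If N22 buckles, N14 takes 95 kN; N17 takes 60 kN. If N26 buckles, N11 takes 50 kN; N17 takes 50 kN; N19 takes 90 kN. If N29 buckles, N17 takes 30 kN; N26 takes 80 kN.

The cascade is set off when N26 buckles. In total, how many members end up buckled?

4

Round 1 — N26 buckles (initial).
  N11: +50 → 50 ≥ 50
  N17: +50 → 50 < 70
  N19: +90 → 90 ≥ 40
Round 2 — N11, N19 buckle.
  N14: +80 → 80 ≥ 70
  N29: +70 → 70 < 100
Round 3 — N14 buckles.
No further bucklings.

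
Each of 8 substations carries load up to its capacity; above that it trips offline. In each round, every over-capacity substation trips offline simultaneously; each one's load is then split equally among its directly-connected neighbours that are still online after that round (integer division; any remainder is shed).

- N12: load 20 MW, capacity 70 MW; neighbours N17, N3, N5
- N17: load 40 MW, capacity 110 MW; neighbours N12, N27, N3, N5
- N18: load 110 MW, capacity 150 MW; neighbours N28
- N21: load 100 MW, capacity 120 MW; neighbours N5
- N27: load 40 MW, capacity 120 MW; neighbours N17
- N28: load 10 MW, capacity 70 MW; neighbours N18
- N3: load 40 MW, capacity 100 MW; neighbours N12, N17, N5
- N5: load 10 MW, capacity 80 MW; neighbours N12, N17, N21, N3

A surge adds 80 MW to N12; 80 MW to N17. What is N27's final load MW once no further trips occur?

80

Round 1 — N12 at 100 > 70; N17 at 120 > 110. N12, N17 trip offline.
  N12 sheds 100 MW to N3, N5: 50 each.
    N3: 40+50 = 90 ≤ 100
    N5: 10+50 = 60 ≤ 80
  N17 sheds 120 MW to N27, N3, N5: 40 each.
    N27: 40+40 = 80 ≤ 120
    N3: 90+40 = 130 > 100
    N5: 60+40 = 100 > 80
Round 2 — N3, N5 trip offline.
  N3 sheds 130 MW: no online neighbours, lost.
  N5 sheds 100 MW to N21: 100 each.
    N21: 100+100 = 200 > 120
Round 3 — N21 trips offline.
  N21 sheds 200 MW: no online neighbours, lost.
No further trips.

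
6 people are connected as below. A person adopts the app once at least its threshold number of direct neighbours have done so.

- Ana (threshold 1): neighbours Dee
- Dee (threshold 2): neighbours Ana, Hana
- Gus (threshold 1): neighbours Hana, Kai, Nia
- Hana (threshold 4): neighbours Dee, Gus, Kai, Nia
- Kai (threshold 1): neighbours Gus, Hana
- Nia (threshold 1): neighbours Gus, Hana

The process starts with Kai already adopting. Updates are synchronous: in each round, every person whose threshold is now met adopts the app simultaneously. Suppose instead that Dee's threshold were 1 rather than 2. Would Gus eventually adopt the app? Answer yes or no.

yes

With Dee's threshold at 1:
Round 1 — Kai adopts the app (initial).
Round 2 — checking thresholds:
  Gus: 1 of 3 neighbours ≥ 1, adopts the app.
  Hana: 1 of 4 neighbours < 4, not yet.
Round 3 — checking thresholds:
  Hana: 2 of 4 neighbours < 4, not yet.
  Nia: 1 of 2 neighbours ≥ 1, adopts the app.
Round 4 — no new adoptions; cascade stops.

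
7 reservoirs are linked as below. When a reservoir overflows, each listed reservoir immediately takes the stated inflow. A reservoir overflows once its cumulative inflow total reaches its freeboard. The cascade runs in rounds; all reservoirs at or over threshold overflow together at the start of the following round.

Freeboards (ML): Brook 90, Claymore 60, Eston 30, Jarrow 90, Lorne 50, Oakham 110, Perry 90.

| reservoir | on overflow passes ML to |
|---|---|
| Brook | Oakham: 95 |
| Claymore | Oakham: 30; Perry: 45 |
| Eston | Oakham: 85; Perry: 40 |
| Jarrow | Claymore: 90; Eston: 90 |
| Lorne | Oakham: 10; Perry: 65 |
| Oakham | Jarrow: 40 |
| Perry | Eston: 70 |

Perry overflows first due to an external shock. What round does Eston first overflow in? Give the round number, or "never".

Round 1 — Perry overflows (initial).
  Eston: +70 → 70 ≥ 30
Round 2 — Eston overflows.
  Oakham: +85 → 85 < 110
No further overflows.

2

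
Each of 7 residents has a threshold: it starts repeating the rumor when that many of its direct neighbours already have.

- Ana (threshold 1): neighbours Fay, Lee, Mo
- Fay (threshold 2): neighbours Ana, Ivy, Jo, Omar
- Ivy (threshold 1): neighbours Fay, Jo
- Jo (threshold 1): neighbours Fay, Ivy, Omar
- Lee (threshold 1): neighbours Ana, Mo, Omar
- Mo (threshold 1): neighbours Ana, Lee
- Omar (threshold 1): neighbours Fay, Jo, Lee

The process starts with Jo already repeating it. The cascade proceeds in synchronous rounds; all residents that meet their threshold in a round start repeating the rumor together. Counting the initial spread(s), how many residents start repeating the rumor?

7

Round 1 — Jo starts repeating the rumor (initial).
Round 2 — checking thresholds:
  Fay: 1 of 4 neighbours < 2, below threshold.
  Ivy: 1 of 2 neighbours ≥ 1, starts repeating the rumor.
  Omar: 1 of 3 neighbours ≥ 1, starts repeating the rumor.
Round 3 — checking thresholds:
  Fay: 3 of 4 neighbours ≥ 2, starts repeating the rumor.
  Lee: 1 of 3 neighbours ≥ 1, starts repeating the rumor.
Round 4 — checking thresholds:
  Ana: 2 of 3 neighbours ≥ 1, starts repeating the rumor.
  Mo: 1 of 2 neighbours ≥ 1, starts repeating the rumor.
Round 5 — no new spreads; cascade stops.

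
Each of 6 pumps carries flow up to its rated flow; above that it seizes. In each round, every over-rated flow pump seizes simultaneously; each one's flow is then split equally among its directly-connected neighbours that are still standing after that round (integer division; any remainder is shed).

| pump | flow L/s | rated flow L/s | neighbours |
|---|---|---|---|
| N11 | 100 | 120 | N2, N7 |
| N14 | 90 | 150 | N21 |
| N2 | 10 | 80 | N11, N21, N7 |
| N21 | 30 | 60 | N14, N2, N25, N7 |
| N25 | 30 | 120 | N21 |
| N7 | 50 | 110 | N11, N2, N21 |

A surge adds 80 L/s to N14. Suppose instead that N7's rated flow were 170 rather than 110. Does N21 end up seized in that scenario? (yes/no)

With N7's rated flow at 170:
Round 1 — N14 at 170 > 150. N14 seizes.
  N14 sheds 170 L/s to N21: 170 each.
    N21: 30+170 = 200 > 60
Round 2 — N21 seizes.
  N21 sheds 200 L/s to N2, N25, N7: 66 each (2 lost).
    N2: 10+66 = 76 ≤ 80
    N25: 30+66 = 96 ≤ 120
    N7: 50+66 = 116 ≤ 170
No further seizures.

yes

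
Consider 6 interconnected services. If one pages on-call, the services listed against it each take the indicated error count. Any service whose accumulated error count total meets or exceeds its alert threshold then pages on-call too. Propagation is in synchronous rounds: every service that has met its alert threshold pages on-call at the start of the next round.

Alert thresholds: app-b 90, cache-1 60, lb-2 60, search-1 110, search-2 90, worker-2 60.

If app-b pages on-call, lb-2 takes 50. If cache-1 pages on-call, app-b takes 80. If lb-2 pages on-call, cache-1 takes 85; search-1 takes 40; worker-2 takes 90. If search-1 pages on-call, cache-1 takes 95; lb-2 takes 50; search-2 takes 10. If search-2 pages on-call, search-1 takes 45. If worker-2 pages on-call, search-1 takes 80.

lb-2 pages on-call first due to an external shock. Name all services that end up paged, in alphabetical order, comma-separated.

cache-1, lb-2, search-1, worker-2

Round 1 — lb-2 pages on-call (initial).
  cache-1: +85 → 85 ≥ 60
  search-1: +40 → 40 < 110
  worker-2: +90 → 90 ≥ 60
Round 2 — cache-1, worker-2 page on-call.
  app-b: +80 → 80 < 90
  search-1: +80 → 120 ≥ 110
Round 3 — search-1 pages on-call.
  search-2: +10 → 10 < 90
No further pages.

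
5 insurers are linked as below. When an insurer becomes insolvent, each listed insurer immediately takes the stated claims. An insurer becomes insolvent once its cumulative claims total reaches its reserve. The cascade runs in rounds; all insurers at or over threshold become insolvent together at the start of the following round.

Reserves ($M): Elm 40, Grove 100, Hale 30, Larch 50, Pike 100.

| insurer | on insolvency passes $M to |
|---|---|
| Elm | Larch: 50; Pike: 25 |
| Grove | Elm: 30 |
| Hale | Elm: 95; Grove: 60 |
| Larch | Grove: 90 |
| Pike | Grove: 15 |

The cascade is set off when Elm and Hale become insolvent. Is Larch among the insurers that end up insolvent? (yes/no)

yes

Round 1 — Elm, Hale become insolvent (initial).
  Grove: +60 → 60 < 100
  Larch: +50 → 50 ≥ 50
  Pike: +25 → 25 < 100
Round 2 — Larch becomes insolvent.
  Grove: +90 → 150 ≥ 100
Round 3 — Grove becomes insolvent.
No further insolvencies.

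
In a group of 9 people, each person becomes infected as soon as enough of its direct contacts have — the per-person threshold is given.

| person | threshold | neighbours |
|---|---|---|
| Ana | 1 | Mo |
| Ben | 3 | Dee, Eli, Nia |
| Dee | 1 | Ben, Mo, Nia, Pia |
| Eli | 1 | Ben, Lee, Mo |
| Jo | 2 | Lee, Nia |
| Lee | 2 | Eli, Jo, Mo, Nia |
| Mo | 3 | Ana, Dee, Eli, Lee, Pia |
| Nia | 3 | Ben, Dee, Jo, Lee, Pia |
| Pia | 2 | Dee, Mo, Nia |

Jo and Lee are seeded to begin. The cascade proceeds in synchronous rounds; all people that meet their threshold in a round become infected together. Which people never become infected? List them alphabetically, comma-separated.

Round 1 — Jo, Lee become infected (initial).
Round 2 — checking thresholds:
  Eli: 1 of 3 neighbours ≥ 1, becomes infected.
  Mo: 1 of 5 neighbours < 3, not yet.
  Nia: 2 of 5 neighbours < 3, not yet.
Round 3 — no new infections; cascade stops.

Ana, Ben, Dee, Mo, Nia, Pia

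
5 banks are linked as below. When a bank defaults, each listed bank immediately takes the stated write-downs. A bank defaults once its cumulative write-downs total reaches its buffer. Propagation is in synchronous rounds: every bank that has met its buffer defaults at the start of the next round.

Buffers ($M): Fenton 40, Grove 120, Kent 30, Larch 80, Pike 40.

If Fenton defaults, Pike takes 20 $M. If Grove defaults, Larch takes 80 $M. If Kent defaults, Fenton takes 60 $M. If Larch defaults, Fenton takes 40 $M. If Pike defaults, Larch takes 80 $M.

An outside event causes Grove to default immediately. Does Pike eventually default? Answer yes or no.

Round 1 — Grove defaults (initial).
  Larch: +80 → 80 ≥ 80
Round 2 — Larch defaults.
  Fenton: +40 → 40 ≥ 40
Round 3 — Fenton defaults.
  Pike: +20 → 20 < 40
No further defaults.

no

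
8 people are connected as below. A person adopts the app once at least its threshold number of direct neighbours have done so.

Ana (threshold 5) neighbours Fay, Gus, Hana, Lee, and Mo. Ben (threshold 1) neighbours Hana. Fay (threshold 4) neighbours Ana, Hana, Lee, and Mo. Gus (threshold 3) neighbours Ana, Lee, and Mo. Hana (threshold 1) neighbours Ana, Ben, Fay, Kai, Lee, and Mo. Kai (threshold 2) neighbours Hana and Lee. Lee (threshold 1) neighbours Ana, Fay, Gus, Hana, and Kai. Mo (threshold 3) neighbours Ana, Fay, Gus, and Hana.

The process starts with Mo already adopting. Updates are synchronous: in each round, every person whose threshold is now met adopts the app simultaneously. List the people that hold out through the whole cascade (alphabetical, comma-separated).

Round 1 — Mo adopts the app (initial).
Round 2 — checking thresholds:
  Ana: 1 of 5 neighbours < 5, below threshold.
  Fay: 1 of 4 neighbours < 4, below threshold.
  Gus: 1 of 3 neighbours < 3, below threshold.
  Hana: 1 of 6 neighbours ≥ 1, adopts the app.
Round 3 — checking thresholds:
  Ana: 2 of 5 neighbours < 5, below threshold.
  Ben: 1 of 1 neighbours ≥ 1, adopts the app.
  Fay: 2 of 4 neighbours < 4, below threshold.
  Gus: 1 of 3 neighbours < 3, below threshold.
  Kai: 1 of 2 neighbours < 2, below threshold.
  Lee: 1 of 5 neighbours ≥ 1, adopts the app.
Round 4 — checking thresholds:
  Ana: 3 of 5 neighbours < 5, below threshold.
  Fay: 3 of 4 neighbours < 4, below threshold.
  Gus: 2 of 3 neighbours < 3, below threshold.
  Kai: 2 of 2 neighbours ≥ 2, adopts the app.
Round 5 — no new adoptions; cascade stops.

Ana, Fay, Gus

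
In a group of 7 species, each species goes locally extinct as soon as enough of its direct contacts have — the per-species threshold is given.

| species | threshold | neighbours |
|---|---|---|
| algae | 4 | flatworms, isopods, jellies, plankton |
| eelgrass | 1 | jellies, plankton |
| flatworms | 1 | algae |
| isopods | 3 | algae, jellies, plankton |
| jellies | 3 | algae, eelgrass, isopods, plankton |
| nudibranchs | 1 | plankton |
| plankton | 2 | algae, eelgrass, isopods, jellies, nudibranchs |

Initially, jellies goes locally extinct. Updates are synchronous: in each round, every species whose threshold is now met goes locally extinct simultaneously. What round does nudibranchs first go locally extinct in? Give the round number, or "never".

Round 1 — jellies goes locally extinct (initial).
Round 2 — checking thresholds:
  algae: 1 of 4 neighbours < 4, holds.
  eelgrass: 1 of 2 neighbours ≥ 1, goes locally extinct.
  isopods: 1 of 3 neighbours < 3, holds.
  plankton: 1 of 5 neighbours < 2, holds.
Round 3 — checking thresholds:
  algae: 1 of 4 neighbours < 4, holds.
  isopods: 1 of 3 neighbours < 3, holds.
  plankton: 2 of 5 neighbours ≥ 2, goes locally extinct.
Round 4 — checking thresholds:
  algae: 2 of 4 neighbours < 4, holds.
  isopods: 2 of 3 neighbours < 3, holds.
  nudibranchs: 1 of 1 neighbours ≥ 1, goes locally extinct.
Round 5 — no new extinctions; cascade stops.

4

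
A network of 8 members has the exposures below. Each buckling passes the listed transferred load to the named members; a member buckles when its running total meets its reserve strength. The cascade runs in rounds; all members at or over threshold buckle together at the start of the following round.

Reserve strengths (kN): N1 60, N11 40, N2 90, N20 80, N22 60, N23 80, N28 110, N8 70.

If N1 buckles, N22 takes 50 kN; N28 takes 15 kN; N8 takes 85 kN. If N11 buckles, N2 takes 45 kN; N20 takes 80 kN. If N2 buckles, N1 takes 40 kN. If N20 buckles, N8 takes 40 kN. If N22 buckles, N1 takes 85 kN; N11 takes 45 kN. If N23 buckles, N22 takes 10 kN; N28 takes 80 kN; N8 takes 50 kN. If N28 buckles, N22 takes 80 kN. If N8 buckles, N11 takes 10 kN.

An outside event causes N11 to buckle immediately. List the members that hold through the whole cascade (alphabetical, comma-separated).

Round 1 — N11 buckles (initial).
  N2: +45 → 45 < 90
  N20: +80 → 80 ≥ 80
Round 2 — N20 buckles.
  N8: +40 → 40 < 70
No further bucklings.

N1, N2, N22, N23, N28, N8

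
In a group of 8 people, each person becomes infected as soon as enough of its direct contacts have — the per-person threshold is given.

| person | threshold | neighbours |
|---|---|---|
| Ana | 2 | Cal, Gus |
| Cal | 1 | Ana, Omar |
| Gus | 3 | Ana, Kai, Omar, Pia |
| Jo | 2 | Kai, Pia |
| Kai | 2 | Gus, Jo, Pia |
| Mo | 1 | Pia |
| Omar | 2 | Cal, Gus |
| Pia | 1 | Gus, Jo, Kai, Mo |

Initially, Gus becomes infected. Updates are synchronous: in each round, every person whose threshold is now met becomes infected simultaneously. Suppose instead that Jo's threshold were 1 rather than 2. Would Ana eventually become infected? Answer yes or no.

no

With Jo's threshold at 1:
Round 1 — Gus becomes infected (initial).
Round 2 — checking thresholds:
  Ana: 1 of 2 neighbours < 2, not yet.
  Kai: 1 of 3 neighbours < 2, not yet.
  Omar: 1 of 2 neighbours < 2, not yet.
  Pia: 1 of 4 neighbours ≥ 1, becomes infected.
Round 3 — checking thresholds:
  Ana: 1 of 2 neighbours < 2, not yet.
  Jo: 1 of 2 neighbours ≥ 1, becomes infected.
  Kai: 2 of 3 neighbours ≥ 2, becomes infected.
  Mo: 1 of 1 neighbours ≥ 1, becomes infected.
  Omar: 1 of 2 neighbours < 2, not yet.
Round 4 — no new infections; cascade stops.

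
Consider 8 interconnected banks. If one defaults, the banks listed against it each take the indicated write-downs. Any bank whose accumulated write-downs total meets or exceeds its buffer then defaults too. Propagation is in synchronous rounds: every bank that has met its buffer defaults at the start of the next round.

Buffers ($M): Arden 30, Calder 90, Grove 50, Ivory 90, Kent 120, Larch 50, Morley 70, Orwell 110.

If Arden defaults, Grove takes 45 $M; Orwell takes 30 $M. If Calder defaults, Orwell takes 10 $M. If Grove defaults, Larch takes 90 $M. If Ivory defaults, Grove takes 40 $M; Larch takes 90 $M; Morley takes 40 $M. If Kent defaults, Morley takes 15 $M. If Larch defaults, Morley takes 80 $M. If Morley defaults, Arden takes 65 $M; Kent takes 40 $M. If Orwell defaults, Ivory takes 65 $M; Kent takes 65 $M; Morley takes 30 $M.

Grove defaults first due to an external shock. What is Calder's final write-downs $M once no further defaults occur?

0

Round 1 — Grove defaults (initial).
  Larch: +90 → 90 ≥ 50
Round 2 — Larch defaults.
  Morley: +80 → 80 ≥ 70
Round 3 — Morley defaults.
  Arden: +65 → 65 ≥ 30
  Kent: +40 → 40 < 120
Round 4 — Arden defaults.
  Orwell: +30 → 30 < 110
No further defaults.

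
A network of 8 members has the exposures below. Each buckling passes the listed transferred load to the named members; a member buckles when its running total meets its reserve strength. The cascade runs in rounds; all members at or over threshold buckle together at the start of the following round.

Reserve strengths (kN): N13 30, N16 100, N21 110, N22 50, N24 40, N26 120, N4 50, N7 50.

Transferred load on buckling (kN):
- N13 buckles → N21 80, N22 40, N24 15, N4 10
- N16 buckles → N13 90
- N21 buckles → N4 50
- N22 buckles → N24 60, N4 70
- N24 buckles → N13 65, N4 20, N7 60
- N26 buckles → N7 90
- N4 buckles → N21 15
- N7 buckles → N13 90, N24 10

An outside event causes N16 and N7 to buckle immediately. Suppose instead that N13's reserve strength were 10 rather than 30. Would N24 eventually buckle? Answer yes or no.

With N13's reserve strength at 10:
Round 1 — N16, N7 buckle (initial).
  N13: +90+90 → 180 ≥ 10
  N24: +10 → 10 < 40
Round 2 — N13 buckles.
  N21: +80 → 80 < 110
  N22: +40 → 40 < 50
  N24: +15 → 25 < 40
  N4: +10 → 10 < 50
No further bucklings.

no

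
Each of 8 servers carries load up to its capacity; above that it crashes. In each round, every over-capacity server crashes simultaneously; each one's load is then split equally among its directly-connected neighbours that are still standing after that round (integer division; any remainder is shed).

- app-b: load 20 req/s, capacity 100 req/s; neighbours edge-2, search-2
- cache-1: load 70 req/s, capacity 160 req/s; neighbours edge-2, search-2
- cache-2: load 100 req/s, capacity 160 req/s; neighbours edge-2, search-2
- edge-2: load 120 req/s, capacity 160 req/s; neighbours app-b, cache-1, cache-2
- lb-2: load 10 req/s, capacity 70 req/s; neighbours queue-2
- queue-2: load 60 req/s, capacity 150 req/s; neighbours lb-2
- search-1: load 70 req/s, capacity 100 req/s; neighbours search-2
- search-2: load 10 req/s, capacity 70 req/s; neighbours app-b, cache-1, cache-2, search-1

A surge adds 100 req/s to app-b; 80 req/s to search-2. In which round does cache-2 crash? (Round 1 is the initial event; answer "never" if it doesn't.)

Round 1 — app-b at 120 > 100; search-2 at 90 > 70. app-b, search-2 crash.
  app-b sheds 120 req/s to edge-2: 120 each.
    edge-2: 120+120 = 240 > 160
  search-2 sheds 90 req/s to cache-1, cache-2, search-1: 30 each.
    cache-1: 70+30 = 100 ≤ 160
    cache-2: 100+30 = 130 ≤ 160
    search-1: 70+30 = 100 ≤ 100
Round 2 — edge-2 crashes.
  edge-2 sheds 240 req/s to cache-1, cache-2: 120 each.
    cache-1: 100+120 = 220 > 160
    cache-2: 130+120 = 250 > 160
Round 3 — cache-1, cache-2 crash.
  cache-1 sheds 220 req/s: no online neighbours, lost.
  cache-2 sheds 250 req/s: no online neighbours, lost.
No further crashes.

3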